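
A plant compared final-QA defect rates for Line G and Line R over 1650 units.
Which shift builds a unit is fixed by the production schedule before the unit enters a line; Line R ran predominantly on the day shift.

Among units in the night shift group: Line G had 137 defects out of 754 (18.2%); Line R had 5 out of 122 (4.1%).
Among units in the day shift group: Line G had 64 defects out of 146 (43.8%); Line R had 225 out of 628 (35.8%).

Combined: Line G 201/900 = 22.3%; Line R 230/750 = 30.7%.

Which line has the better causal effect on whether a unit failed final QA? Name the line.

Within every shift level Line R has the lower rate, yet pooled Line G does — Simpson's reversal.
The imbalance in shift arose from how units were allocated, not from anything the line did; and shift independently affects the outcome. The pooled gap is confounded — condition on shift.
Within each level — night shift: 18.2% vs 4.1%; day shift: 43.8% vs 35.8% — Line R is lower every time.

Line R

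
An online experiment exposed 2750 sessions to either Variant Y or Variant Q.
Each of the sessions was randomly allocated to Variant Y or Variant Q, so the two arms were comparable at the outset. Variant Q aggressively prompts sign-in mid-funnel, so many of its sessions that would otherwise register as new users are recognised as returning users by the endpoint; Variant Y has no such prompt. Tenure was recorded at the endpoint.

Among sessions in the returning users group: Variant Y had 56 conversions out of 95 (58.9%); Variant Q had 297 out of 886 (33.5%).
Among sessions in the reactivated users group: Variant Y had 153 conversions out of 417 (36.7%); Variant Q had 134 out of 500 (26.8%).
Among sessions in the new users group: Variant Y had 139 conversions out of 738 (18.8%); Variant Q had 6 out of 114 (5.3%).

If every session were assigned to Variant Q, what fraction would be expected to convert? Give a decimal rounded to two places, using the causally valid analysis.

0.29

The user tenure-specific comparison favours Variant Y throughout, but the pooled figures favour Variant Q. The question is whether to condition on user tenure.
User tenure is recorded after the variant and is itself shifted by it — it sits on the causal path from variant to outcome. Conditioning on a mediator would strip out part of the effect we want; the pooled comparison gives the total causal effect.
So P(outcome | do(Variant Q)) is just the pooled rate for Variant Q: 437/1500 = 0.291.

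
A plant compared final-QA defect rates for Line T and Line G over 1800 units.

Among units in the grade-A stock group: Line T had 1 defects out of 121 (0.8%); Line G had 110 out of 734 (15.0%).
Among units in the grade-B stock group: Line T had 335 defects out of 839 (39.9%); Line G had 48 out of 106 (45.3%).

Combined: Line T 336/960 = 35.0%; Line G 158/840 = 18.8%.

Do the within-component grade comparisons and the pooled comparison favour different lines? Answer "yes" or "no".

Within each component grade level (grade-A stock 0.8% vs 15.0%; grade-B stock 39.9% vs 45.3%), Line T has the lower rate every time. Pooled: 35.0% vs 18.8% — Line G has the lower rate overall. The two comparisons disagree.

yes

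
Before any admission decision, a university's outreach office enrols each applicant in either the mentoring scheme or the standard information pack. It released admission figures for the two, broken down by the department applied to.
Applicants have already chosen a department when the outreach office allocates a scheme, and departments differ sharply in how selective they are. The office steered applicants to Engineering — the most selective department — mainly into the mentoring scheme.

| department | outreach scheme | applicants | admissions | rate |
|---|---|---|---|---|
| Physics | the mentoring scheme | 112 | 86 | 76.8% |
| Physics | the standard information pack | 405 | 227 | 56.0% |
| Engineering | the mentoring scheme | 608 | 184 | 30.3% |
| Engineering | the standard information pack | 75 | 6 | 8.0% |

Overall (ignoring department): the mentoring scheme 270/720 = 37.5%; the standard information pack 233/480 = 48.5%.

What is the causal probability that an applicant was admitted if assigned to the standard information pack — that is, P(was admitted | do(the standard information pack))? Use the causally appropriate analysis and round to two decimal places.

The department-specific comparison favours the mentoring scheme throughout, but the pooled figures favour the standard information pack. The question is whether to condition on department.
Here department is a common cause — it drives both which outreach scheme a case falls under and the outcome. The crude comparison mixes populations; the stratum-specific rates are the causally relevant ones.
Standardising the standard information pack to the population department mix: 0.431·227/405 + 0.569·6/75 = 0.287.

0.29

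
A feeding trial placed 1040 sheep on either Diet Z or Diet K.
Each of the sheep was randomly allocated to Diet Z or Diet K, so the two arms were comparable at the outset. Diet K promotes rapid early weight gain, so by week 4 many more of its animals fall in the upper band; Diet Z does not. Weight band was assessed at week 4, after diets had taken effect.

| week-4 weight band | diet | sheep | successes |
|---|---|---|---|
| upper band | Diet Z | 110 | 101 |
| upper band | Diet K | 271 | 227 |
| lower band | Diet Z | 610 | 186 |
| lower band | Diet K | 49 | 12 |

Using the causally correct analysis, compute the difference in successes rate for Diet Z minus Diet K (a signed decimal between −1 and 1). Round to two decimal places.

-0.35

Diet Z is higher inside every week-4 weight band stratum but Diet K is higher in aggregate. Whether to stratify depends on how week-4 weight band relates to the diet.
Week-4 weight band lies on the pathway diet → week-4 weight band → outcome, so adjusting for it blocks the indirect effect. For the total causal effect of diet, use the unadjusted pooled rates.
The causal difference is the pooled difference: 0.399 − 0.747 = -0.348.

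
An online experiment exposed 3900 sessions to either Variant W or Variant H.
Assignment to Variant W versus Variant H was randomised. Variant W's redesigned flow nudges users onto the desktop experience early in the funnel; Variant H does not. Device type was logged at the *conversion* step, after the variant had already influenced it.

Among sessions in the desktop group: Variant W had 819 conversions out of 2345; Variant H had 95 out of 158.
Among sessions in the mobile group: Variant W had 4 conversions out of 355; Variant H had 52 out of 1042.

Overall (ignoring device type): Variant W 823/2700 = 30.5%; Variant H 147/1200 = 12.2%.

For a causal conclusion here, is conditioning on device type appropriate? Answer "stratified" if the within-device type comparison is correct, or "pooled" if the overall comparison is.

Variant H is higher inside every device type stratum but Variant W is higher in aggregate. Whether to stratify depends on how device type relates to the variant.
Device type is recorded after the variant and is itself shifted by it — it sits on the causal path from variant to outcome. Conditioning on a mediator would strip out part of the effect we want; the pooled comparison gives the total causal effect.
Pooled: Variant W 30.5% vs Variant H 12.2%; Variant W is higher overall.

pooled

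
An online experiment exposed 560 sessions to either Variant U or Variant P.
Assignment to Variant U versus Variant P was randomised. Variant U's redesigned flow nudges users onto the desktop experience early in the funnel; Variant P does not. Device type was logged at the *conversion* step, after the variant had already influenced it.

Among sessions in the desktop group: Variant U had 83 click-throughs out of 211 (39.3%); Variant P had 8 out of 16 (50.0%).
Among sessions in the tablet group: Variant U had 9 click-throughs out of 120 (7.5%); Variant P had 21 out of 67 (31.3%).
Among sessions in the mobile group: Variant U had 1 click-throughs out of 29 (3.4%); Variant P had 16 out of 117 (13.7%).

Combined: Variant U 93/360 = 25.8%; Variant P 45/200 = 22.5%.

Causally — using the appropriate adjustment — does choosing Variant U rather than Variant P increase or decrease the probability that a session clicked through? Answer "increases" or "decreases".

Within every device type level Variant P has the higher rate, yet pooled Variant U does — Simpson's reversal.
Device type is recorded after the variant and is itself shifted by it — it sits on the causal path from variant to outcome. Conditioning on a mediator would strip out part of the effect we want; the pooled comparison gives the total causal effect.
Pooled: Variant U 25.8% vs Variant P 22.5%; Variant U is higher overall.

increases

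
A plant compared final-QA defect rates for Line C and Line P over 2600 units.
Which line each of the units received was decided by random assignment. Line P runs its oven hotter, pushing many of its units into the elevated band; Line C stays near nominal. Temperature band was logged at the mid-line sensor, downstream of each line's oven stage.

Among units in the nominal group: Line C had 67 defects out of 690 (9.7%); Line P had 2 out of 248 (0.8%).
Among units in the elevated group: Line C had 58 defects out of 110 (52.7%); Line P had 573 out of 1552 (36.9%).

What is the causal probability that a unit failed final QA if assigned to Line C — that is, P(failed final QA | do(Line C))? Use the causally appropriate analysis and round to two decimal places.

0.16

The distribution of in-process temperature band is itself part of what the line does — it is an intermediate outcome. Holding it fixed would remove that part of the effect; the total effect is the pooled difference.
So P(outcome | do(Line C)) is just the pooled rate for Line C: 125/800 = 0.156.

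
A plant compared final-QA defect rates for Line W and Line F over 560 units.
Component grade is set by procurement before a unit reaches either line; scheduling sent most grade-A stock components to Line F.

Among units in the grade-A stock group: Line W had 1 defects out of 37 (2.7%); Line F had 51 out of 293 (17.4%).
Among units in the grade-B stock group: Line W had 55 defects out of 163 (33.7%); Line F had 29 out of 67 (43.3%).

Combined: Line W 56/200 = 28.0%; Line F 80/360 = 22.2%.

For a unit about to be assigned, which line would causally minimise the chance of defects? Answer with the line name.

Component grade differs across lines for reasons unrelated to any effect of the line itself, and it separately predicts the outcome — a classic confounder. We must compare within component grade levels.
Within each level — grade-A stock: 2.7% vs 17.4%; grade-B stock: 33.7% vs 43.3% — Line W is lower every time.

Line W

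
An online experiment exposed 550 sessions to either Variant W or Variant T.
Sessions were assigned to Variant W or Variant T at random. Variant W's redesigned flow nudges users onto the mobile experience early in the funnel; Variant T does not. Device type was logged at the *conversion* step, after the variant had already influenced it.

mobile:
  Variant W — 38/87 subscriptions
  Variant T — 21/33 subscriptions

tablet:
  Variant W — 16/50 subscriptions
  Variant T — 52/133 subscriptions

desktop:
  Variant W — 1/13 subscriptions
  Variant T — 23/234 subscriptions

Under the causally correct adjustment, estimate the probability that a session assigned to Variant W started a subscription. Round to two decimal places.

0.37

Device type is downstream of the variant. One should not condition on a consequence of treatment, so the overall rates are the right comparison.
So P(outcome | do(Variant W)) is just the pooled rate for Variant W: 55/150 = 0.367.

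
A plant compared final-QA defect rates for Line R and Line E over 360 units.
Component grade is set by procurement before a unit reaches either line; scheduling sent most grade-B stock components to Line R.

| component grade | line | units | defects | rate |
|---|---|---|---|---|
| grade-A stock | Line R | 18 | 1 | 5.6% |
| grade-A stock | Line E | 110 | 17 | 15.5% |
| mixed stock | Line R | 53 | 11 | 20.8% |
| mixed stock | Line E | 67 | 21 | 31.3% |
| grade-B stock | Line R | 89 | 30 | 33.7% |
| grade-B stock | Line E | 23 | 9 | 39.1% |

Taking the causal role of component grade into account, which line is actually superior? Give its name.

Line R

Component grade satisfies the back-door criterion: it is not a descendant of the line, and it blocks the spurious path from line to outcome. Adjusting for it (i.e., using the within-component grade rates) gives the causal effect.
Within each level — grade-A stock: 5.6% vs 15.5%; mixed stock: 20.8% vs 31.3%; grade-B stock: 33.7% vs 39.1% — Line R is lower every time.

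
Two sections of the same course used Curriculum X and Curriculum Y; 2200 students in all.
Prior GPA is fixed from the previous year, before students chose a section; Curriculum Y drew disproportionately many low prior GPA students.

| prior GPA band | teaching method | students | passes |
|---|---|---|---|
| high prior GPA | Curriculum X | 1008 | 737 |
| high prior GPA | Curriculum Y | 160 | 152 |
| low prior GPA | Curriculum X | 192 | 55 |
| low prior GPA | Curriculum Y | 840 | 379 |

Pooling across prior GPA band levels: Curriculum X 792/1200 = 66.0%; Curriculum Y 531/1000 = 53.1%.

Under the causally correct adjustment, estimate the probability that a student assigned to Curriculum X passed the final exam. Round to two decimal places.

0.52

Here prior GPA band is a common cause — it drives both which teaching method a case falls under and the outcome. The crude comparison mixes populations; the stratum-specific rates are the causally relevant ones.
Standardising Curriculum X to the population prior GPA band mix: 0.531·737/1008 + 0.469·55/192 = 0.523.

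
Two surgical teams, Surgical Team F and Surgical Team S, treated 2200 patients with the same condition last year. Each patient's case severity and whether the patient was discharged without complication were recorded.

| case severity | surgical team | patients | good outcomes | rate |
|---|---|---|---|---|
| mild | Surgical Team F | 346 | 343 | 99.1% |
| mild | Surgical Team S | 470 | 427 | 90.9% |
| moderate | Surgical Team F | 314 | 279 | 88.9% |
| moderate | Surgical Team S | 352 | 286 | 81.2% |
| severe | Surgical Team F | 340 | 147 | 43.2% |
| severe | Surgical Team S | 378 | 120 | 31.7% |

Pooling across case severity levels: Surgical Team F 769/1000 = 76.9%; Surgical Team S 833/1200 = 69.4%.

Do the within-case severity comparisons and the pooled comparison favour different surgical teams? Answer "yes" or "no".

no

Within each case severity level (mild 99.1% vs 90.9%; moderate 88.9% vs 81.2%; severe 43.2% vs 31.7%), Surgical Team F has the higher rate every time. Pooled: 76.9% vs 69.4% — Surgical Team F has the higher rate overall. They agree.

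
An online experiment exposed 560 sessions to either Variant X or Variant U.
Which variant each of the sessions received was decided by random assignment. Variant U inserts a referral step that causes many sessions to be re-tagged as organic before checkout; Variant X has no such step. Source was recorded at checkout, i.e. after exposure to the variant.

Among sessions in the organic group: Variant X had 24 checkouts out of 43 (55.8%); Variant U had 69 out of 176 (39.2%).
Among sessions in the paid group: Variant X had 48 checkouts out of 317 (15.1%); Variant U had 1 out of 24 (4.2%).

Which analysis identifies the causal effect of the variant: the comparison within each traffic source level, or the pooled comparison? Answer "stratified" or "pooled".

Within every traffic source level Variant X has the higher rate, yet pooled Variant U does — Simpson's reversal.
Stratifying would compare variants among sessions the variants themselves sorted into traffic source groups — a form of selection on an intermediate. The unconditioned pooled rates give the total causal effect.
Pooled: Variant X 20.0% vs Variant U 35.0%; Variant U is higher overall.

pooled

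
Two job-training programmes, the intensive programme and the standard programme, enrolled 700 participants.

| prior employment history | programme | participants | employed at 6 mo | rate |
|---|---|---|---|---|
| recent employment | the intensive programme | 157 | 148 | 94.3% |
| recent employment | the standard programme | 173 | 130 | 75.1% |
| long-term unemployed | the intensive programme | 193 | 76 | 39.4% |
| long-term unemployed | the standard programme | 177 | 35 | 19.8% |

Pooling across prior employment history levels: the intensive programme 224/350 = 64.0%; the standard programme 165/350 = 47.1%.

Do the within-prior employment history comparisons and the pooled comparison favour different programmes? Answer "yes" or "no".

no

Within each prior employment history level (recent employment 94.3% vs 75.1%; long-term unemployed 39.4% vs 19.8%), the intensive programme has the higher rate every time. Pooled: 64.0% vs 47.1% — the intensive programme has the higher rate overall. They agree.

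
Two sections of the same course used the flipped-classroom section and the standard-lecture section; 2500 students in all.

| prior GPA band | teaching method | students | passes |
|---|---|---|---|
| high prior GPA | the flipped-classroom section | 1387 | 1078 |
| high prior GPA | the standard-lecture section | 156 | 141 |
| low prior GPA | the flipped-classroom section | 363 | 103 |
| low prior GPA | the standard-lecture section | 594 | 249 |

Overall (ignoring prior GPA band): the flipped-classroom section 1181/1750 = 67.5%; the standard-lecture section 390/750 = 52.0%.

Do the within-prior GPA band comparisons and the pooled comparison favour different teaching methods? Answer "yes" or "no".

Within each prior GPA band level (high prior GPA 77.7% vs 90.4%; low prior GPA 28.4% vs 41.9%), the standard-lecture section has the higher rate every time. Pooled: 67.5% vs 52.0% — the flipped-classroom section has the higher rate overall. The two comparisons disagree.

yes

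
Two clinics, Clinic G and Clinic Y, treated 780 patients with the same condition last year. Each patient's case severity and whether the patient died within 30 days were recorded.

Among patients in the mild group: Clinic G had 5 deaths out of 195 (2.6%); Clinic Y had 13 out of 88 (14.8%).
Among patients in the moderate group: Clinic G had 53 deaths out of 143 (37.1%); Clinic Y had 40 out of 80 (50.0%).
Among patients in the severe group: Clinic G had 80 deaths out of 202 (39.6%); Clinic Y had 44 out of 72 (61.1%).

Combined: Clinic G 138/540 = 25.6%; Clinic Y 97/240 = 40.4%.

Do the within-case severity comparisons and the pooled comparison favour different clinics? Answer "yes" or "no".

no

Within each case severity level (mild 2.6% vs 14.8%; moderate 37.1% vs 50.0%; severe 39.6% vs 61.1%), Clinic G has the lower rate every time. Pooled: 25.6% vs 40.4% — Clinic G has the lower rate overall. They agree.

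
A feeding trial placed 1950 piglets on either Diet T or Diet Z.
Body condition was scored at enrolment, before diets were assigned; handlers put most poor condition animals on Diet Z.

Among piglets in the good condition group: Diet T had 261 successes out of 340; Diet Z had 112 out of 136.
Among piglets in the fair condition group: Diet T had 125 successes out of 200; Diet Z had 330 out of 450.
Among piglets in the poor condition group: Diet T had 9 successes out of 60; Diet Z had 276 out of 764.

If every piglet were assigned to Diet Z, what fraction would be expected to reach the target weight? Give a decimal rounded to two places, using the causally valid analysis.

Within every starting body condition level Diet Z has the higher rate, yet pooled Diet T does — Simpson's reversal.
The imbalance in starting body condition arose from how piglets were allocated, not from anything the diet did; and starting body condition independently affects the outcome. The pooled gap is confounded — condition on starting body condition.
Standardising Diet Z to the population starting body condition mix: 0.244·112/136 + 0.333·330/450 + 0.423·276/764 = 0.598.

0.60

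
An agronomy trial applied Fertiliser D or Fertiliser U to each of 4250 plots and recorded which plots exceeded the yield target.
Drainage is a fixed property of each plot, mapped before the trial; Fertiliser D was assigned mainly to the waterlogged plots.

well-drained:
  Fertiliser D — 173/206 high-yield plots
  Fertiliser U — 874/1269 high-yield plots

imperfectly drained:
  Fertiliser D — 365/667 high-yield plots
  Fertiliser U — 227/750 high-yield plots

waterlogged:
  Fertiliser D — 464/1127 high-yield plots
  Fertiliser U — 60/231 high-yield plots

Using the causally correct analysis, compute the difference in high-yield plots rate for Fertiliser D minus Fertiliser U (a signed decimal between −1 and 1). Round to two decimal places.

+0.18

Fertiliser D is higher inside every field drainage stratum but Fertiliser U is higher in aggregate. Whether to stratify depends on how field drainage relates to the fertiliser.
Nothing the fertiliser does changes field drainage; the imbalance is an allocation artefact. With field drainage also predicting the outcome, the pooled figure is confounded, and the within-stratum comparison is the causal one.
Adjusting over the population distribution of field drainage: 0.347·(0.840−0.689) + 0.333·(0.547−0.303) + 0.320·(0.412−0.260) = +0.183.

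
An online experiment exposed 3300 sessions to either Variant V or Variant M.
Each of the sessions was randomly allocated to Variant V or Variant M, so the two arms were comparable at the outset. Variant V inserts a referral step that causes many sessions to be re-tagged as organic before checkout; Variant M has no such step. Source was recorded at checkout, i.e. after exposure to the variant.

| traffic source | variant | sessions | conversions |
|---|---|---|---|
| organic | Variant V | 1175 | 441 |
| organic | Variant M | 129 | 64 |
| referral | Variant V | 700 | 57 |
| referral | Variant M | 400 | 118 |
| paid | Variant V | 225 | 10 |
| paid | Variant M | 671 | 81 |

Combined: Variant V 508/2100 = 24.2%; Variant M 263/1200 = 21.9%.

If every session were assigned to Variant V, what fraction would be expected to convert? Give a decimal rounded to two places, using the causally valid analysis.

Variant M is higher inside every traffic source stratum but Variant V is higher in aggregate. Whether to stratify depends on how traffic source relates to the variant.
Traffic source lies on the pathway variant → traffic source → outcome, so adjusting for it blocks the indirect effect. For the total causal effect of variant, use the unadjusted pooled rates.
So P(outcome | do(Variant V)) is just the pooled rate for Variant V: 508/2100 = 0.242.

0.24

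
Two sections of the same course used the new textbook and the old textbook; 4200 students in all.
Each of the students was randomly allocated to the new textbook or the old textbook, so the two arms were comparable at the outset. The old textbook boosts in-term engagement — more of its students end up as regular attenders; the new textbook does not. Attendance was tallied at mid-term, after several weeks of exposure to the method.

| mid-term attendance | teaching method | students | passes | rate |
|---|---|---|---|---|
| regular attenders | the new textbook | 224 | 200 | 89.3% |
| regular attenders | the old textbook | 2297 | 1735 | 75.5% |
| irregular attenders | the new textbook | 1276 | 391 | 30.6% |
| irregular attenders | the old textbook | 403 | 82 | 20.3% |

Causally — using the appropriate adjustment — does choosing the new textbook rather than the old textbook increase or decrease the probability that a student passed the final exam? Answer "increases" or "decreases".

Mid-term attendance is recorded after the teaching method and is itself shifted by it — it sits on the causal path from teaching method to outcome. Conditioning on a mediator would strip out part of the effect we want; the pooled comparison gives the total causal effect.
Pooled: the new textbook 39.4% vs the old textbook 67.3%; the old textbook is higher overall.

decreases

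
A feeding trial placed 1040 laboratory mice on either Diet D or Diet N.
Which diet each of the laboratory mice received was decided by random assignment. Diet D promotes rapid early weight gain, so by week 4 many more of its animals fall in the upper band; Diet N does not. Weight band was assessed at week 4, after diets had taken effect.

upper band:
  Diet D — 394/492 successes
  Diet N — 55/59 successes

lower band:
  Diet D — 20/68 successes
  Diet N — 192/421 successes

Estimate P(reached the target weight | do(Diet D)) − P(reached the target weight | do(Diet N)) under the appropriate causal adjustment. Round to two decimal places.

Stratifying would compare diets among laboratory mice the diets themselves sorted into week-4 weight band groups — a form of selection on an intermediate. The unconditioned pooled rates give the total causal effect.
The causal difference is the pooled difference: 0.739 − 0.515 = +0.225.

+0.22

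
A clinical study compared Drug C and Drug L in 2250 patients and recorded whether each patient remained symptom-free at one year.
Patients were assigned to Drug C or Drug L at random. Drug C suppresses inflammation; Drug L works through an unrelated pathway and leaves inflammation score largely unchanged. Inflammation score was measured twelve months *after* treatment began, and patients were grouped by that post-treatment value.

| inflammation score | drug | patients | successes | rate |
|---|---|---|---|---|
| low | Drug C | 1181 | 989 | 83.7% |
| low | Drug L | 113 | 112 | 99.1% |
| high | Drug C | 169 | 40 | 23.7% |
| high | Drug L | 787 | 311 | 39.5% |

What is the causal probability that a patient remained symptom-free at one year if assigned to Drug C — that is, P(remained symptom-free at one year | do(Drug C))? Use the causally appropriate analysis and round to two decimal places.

Inflammation score lies on the pathway drug → inflammation score → outcome, so adjusting for it blocks the indirect effect. For the total causal effect of drug, use the unadjusted pooled rates.
So P(outcome | do(Drug C)) is just the pooled rate for Drug C: 1029/1350 = 0.762.

0.76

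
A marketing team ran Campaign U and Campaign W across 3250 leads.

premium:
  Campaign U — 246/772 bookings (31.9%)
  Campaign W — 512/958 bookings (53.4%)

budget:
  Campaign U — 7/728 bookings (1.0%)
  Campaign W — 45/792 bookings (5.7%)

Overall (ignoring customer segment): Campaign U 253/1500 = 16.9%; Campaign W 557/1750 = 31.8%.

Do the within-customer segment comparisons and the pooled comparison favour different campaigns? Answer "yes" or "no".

no

Within each customer segment level (premium 31.9% vs 53.4%; budget 1.0% vs 5.7%), Campaign W has the higher rate every time. Pooled: 16.9% vs 31.8% — Campaign W has the higher rate overall. They agree.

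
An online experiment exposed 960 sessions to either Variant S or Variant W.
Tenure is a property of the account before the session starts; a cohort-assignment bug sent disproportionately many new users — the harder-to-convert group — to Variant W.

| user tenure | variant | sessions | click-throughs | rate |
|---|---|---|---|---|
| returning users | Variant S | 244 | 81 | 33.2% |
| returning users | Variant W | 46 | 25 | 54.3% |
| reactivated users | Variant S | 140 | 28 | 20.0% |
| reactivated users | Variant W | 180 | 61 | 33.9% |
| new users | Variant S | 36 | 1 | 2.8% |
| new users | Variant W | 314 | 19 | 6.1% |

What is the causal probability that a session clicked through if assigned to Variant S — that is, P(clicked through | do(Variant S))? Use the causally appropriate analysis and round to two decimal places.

Variant W is higher inside every user tenure stratum but Variant S is higher in aggregate. Whether to stratify depends on how user tenure relates to the variant.
Since user tenure is a pre-existing factor (not a product of the variant) and it affects the outcome on its own, it is a confounder. The stratified rates, not the pooled rate, identify the causal effect.
Standardising Variant S to the population user tenure mix: 0.302·81/244 + 0.333·28/140 + 0.365·1/36 = 0.177.

0.18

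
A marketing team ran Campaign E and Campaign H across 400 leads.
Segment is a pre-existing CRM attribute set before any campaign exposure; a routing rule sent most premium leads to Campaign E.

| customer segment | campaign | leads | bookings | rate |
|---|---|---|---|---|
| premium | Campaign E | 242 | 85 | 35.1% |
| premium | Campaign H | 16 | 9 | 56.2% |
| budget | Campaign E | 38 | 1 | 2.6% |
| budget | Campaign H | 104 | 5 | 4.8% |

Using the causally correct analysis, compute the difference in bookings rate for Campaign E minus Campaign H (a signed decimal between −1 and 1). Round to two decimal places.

Within every customer segment level Campaign H has the higher rate, yet pooled Campaign E does — Simpson's reversal.
Customer segment is set before the campaign has any effect — it is not caused by the campaign — and it independently drives the outcome. That makes it a confounder, so the causal comparison is within customer segment levels.
Adjusting over the population distribution of customer segment: 0.645·(0.351−0.562) + 0.355·(0.026−0.048) = -0.144.

-0.14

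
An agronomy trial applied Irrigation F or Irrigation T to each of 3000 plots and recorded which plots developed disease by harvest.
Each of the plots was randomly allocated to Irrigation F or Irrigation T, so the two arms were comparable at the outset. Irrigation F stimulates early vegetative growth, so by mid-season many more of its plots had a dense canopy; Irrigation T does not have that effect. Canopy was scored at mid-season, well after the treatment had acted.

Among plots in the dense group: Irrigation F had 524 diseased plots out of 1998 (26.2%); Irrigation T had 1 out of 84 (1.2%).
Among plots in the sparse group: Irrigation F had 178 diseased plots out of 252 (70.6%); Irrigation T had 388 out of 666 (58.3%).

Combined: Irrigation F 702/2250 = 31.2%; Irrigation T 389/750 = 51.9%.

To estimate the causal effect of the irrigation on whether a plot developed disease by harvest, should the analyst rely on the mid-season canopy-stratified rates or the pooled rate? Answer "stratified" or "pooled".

Because the irrigation influences mid-season canopy, mid-season canopy is a post-treatment mediator, not a confounder. Stratifying on it would bias the estimate; the causal effect is the crude pooled difference.
Pooled: Irrigation F 31.2% vs Irrigation T 51.9%; Irrigation F is lower overall.

pooled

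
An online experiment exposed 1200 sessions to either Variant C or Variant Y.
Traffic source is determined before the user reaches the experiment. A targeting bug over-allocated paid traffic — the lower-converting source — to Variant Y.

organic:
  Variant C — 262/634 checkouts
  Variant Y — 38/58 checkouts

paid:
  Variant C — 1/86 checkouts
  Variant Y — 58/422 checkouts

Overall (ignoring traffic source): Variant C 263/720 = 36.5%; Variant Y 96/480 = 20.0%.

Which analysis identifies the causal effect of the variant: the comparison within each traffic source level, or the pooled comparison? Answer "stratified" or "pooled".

stratified

Since traffic source is a pre-existing factor (not a product of the variant) and it affects the outcome on its own, it is a confounder. The stratified rates, not the pooled rate, identify the causal effect.
Within each level — organic: 41.3% vs 65.5%; paid: 1.2% vs 13.7% — Variant Y is higher every time.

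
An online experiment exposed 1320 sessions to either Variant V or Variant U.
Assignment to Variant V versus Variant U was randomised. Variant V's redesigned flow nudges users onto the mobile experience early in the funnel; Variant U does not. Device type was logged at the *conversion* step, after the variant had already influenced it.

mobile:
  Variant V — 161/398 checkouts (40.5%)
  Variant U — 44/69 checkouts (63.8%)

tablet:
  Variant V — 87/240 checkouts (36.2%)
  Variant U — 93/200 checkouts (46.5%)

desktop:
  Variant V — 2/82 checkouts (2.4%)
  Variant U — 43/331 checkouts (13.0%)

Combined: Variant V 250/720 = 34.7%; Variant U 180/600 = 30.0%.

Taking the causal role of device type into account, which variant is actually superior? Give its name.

Variant V

The device type-specific comparison favours Variant U throughout, but the pooled figures favour Variant V. The question is whether to condition on device type.
Device type is recorded after the variant and is itself shifted by it — it sits on the causal path from variant to outcome. Conditioning on a mediator would strip out part of the effect we want; the pooled comparison gives the total causal effect.
Pooled: Variant V 34.7% vs Variant U 30.0%; Variant V is higher overall.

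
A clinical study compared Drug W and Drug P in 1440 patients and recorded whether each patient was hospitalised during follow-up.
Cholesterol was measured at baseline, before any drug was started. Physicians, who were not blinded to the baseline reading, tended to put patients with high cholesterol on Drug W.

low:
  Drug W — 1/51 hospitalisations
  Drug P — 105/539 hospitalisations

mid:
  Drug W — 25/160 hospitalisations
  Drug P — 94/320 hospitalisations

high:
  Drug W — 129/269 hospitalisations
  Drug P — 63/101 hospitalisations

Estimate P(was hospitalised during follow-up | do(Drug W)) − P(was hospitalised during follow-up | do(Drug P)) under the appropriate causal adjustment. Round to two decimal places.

-0.15

Cholesterol is set before the drug has any effect — it is not caused by the drug — and it independently drives the outcome. That makes it a confounder, so the causal comparison is within cholesterol levels.
Adjusting over the population distribution of cholesterol: 0.410·(0.020−0.195) + 0.333·(0.156−0.294) + 0.257·(0.480−0.624) = -0.155.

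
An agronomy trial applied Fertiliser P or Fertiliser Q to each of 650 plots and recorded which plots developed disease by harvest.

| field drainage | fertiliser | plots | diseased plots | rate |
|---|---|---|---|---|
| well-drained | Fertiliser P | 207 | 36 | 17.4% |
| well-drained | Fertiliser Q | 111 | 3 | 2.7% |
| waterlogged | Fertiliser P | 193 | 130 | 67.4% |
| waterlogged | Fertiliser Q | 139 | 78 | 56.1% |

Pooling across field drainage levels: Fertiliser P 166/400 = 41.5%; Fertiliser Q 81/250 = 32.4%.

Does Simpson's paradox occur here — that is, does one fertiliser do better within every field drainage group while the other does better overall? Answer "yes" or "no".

Within each field drainage level (well-drained 17.4% vs 2.7%; waterlogged 67.4% vs 56.1%), Fertiliser Q has the lower rate every time. Pooled: 41.5% vs 32.4% — Fertiliser Q has the lower rate overall. They agree.

no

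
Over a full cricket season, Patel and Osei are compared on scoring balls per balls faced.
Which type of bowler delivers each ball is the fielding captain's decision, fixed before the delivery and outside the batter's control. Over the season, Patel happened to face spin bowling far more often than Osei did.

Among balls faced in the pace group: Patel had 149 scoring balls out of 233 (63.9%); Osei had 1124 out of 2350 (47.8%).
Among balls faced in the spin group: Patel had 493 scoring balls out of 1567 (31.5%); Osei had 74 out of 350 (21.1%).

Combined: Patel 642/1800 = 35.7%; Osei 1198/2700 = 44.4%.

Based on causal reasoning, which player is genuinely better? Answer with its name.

Patel

Nothing the player does changes bowling type; the imbalance is an allocation artefact. With bowling type also predicting the outcome, the pooled figure is confounded, and the within-stratum comparison is the causal one.
Within each level — pace: 63.9% vs 47.8%; spin: 31.5% vs 21.1% — Patel is higher every time.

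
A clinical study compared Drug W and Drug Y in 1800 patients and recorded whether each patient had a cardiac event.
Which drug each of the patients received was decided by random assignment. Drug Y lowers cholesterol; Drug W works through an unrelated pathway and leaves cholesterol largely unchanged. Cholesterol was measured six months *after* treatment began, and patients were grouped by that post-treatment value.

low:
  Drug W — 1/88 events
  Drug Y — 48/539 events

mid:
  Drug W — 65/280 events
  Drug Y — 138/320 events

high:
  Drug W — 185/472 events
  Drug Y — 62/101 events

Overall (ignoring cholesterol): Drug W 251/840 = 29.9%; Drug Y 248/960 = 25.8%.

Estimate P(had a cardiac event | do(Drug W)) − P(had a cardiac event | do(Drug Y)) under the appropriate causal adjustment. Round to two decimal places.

The cholesterol-specific comparison favours Drug W throughout, but the pooled figures favour Drug Y. The question is whether to condition on cholesterol.
Because the drug influences cholesterol, cholesterol is a post-treatment mediator, not a confounder. Stratifying on it would bias the estimate; the causal effect is the crude pooled difference.
The causal difference is the pooled difference: 0.299 − 0.258 = +0.040.

+0.04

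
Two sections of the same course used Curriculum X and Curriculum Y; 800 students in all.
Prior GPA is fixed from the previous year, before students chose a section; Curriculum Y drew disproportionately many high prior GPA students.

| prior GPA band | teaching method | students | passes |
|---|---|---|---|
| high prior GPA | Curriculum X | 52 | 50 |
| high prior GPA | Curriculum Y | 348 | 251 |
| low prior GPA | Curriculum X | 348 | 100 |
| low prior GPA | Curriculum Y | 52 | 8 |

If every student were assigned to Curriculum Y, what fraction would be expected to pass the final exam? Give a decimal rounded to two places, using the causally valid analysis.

0.44

Within every prior GPA band level Curriculum X has the higher rate, yet pooled Curriculum Y does — Simpson's reversal.
Since prior GPA band is a pre-existing factor (not a product of the teaching method) and it affects the outcome on its own, it is a confounder. The stratified rates, not the pooled rate, identify the causal effect.
Standardising Curriculum Y to the population prior GPA band mix: 0.500·251/348 + 0.500·8/52 = 0.438.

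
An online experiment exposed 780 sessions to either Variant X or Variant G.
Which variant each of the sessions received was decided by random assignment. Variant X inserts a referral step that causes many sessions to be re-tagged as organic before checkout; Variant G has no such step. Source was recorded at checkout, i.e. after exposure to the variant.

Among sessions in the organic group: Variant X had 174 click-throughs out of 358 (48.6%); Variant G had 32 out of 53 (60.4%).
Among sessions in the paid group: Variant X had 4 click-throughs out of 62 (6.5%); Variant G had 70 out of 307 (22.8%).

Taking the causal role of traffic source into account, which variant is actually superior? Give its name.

Traffic source is recorded after the variant and is itself shifted by it — it sits on the causal path from variant to outcome. Conditioning on a mediator would strip out part of the effect we want; the pooled comparison gives the total causal effect.
Pooled: Variant X 42.4% vs Variant G 28.3%; Variant X is higher overall.

Variant X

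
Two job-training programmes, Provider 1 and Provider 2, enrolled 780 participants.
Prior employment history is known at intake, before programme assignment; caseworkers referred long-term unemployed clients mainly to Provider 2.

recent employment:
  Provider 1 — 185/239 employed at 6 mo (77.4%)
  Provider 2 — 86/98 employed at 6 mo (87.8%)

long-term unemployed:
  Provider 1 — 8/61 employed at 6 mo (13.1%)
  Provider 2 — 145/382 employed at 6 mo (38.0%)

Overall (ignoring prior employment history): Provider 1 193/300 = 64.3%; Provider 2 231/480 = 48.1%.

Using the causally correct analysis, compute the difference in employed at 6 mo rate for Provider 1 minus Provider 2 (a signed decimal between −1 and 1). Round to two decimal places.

Within every prior employment history level Provider 2 has the higher rate, yet pooled Provider 1 does — Simpson's reversal.
The imbalance in prior employment history arose from how participants were allocated, not from anything the programme did; and prior employment history independently affects the outcome. The pooled gap is confounded — condition on prior employment history.
Adjusting over the population distribution of prior employment history: 0.432·(0.774−0.878) + 0.568·(0.131−0.380) = -0.186.

-0.19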